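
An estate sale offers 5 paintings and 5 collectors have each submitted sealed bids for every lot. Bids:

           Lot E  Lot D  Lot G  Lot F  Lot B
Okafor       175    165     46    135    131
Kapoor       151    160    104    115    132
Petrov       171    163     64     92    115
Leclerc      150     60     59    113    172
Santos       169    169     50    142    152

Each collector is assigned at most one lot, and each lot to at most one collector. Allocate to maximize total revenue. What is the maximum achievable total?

Optimal: Okafor→Lot E ($175), Kapoor→Lot G ($104), Petrov→Lot D ($163), Leclerc→Lot B ($172), Santos→Lot F ($142) — total 175+104+163+172+142 = $756.
Max-entry greedy (repeatedly take the single best remaining cell) gives $695, worse by 61.

Max total: $756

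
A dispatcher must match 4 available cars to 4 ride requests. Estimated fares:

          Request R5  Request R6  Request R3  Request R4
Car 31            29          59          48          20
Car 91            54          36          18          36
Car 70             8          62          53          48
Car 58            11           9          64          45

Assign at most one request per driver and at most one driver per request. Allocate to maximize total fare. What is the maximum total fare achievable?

Maximum total: $225

This is the linear assignment problem.
Optimal: Car 31→Request R6 ($59), Car 91→Request R5 ($54), Car 70→Request R4 ($48), Car 58→Request R3 ($64) — total 59+54+48+64 = $225.
Row-greedy (each driver in turn takes its best remaining request) gives $211, worse by 14.
Next-best assignment: Car 31→Request R6, Car 91→Request R5, Car 70→Request R3, Car 58→Request R4 = $211.
Swapping Car 91↔Car 31 (Car 91→Request R6 $36, Car 31→Request R5 $29) loses 48.
Every other assignment is strictly worse.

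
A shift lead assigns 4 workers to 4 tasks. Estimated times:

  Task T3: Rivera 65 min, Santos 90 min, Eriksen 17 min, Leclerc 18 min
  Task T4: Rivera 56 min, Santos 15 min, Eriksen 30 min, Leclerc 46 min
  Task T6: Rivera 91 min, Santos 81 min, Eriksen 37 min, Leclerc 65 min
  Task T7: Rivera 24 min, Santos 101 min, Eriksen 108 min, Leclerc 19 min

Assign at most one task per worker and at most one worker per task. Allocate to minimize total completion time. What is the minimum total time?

Min total: 94 min

Treat this as an assignment problem: match each worker to one task.
Optimal: Rivera→Task T7 (24 min), Santos→Task T4 (15 min), Eriksen→Task T6 (37 min), Leclerc→Task T3 (18 min) — total 24+15+37+18 = 94 min.
Min-entry greedy (repeatedly take the single cheapest remaining cell) gives 142 min, worse by 48.
Swapping Santos↔Leclerc (Santos→Task T3 90 min, Leclerc→Task T4 46 min) adds 103.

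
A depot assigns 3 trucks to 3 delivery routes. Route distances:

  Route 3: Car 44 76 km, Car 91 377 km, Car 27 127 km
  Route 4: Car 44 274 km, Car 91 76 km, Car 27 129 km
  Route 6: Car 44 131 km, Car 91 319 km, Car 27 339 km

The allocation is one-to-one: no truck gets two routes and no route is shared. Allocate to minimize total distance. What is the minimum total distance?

Min total: 334 km

This is the linear assignment problem.
Optimal: Car 44→Route 6 (131 km), Car 91→Route 4 (76 km), Car 27→Route 3 (127 km) — total 131+76+127 = 334 km.
Row-greedy (each truck in turn takes its cheapest remaining route) gives 491 km, worse by 157.
Checked against all permutations: 334 km is optimal.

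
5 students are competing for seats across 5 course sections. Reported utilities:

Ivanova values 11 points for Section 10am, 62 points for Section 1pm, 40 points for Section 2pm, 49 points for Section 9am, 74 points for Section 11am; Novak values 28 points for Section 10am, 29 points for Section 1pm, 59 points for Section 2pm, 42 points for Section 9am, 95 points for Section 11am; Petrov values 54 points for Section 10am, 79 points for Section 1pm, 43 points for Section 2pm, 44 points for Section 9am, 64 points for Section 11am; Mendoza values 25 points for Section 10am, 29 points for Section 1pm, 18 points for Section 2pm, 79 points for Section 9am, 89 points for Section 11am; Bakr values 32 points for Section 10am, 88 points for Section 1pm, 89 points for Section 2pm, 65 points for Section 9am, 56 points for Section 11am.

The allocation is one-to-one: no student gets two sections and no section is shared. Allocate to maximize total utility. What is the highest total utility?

Max total: 379 points

Optimal: Ivanova→Section 1pm (62 points), Novak→Section 11am (95 points), Petrov→Section 10am (54 points), Mendoza→Section 9am (79 points), Bakr→Section 2pm (89 points) — total 62+95+54+79+89 = 379 points.
Next-best assignment: Ivanova→Section 2pm, Novak→Section 11am, Petrov→Section 10am, Mendoza→Section 9am, Bakr→Section 1pm = 356 points.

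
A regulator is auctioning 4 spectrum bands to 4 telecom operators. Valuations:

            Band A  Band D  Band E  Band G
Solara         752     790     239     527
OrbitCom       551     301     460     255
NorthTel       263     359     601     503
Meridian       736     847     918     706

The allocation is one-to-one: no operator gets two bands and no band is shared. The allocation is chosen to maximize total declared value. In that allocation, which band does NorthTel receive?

Optimal: Solara→Band D ($790M), OrbitCom→Band A ($551M), NorthTel→Band G ($503M), Meridian→Band E ($918M) — total 790+551+503+918 = $2762M.
Row-greedy (each operator in turn takes its best remaining band) gives $2648M, worse by 114.
Next-best assignment: Solara→Band D, OrbitCom→Band A, NorthTel→Band E, Meridian→Band G = $2648M.
Swapping NorthTel↔Meridian (NorthTel→Band E $601M, Meridian→Band G $706M) loses 114.
NorthTel's own top band is Band E ($601M), but forcing NorthTel→Band E and reassigning the rest optimally gives only $2648M — worse by 114.

NorthTel receives Band G.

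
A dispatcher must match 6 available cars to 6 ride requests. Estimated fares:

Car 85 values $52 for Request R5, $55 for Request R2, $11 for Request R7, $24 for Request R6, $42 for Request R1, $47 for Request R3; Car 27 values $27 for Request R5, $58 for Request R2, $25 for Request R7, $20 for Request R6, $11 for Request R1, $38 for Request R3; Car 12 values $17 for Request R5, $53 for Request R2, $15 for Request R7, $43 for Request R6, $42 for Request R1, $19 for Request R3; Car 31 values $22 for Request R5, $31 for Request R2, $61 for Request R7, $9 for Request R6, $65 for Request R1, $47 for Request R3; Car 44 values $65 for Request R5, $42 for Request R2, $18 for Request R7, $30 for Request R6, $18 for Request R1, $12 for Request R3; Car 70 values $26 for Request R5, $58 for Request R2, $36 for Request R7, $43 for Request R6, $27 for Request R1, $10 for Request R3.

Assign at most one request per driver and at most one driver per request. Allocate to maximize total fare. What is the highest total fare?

Max total: $316

Optimal: Car 85→Request R3 ($47), Car 27→Request R2 ($58), Car 12→Request R1 ($42), Car 31→Request R7 ($61), Car 44→Request R5 ($65), Car 70→Request R6 ($43) — total 47+58+42+61+65+43 = $316.
Max-entry greedy (repeatedly take the single best remaining cell) gives $314, worse by 2.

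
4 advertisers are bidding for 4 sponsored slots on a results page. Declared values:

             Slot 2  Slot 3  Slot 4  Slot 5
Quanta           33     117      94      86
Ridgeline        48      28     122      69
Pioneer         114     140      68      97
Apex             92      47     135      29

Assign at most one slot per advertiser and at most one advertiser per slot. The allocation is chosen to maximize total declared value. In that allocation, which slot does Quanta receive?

Quanta receives Slot 5.

Optimal: Quanta→Slot 5 ($86), Ridgeline→Slot 4 ($122), Pioneer→Slot 3 ($140), Apex→Slot 2 ($92) — total 86+122+140+92 = $440.
Column-greedy (each slot in turn goes to its best remaining advertiser) gives $435, worse by 5.
Next-best assignment: Quanta→Slot 3, Ridgeline→Slot 5, Pioneer→Slot 2, Apex→Slot 4 = $435.
Quanta's own top slot is Slot 3 ($117), but forcing Quanta→Slot 3 and reassigning the rest optimally gives only $435 — worse by 5.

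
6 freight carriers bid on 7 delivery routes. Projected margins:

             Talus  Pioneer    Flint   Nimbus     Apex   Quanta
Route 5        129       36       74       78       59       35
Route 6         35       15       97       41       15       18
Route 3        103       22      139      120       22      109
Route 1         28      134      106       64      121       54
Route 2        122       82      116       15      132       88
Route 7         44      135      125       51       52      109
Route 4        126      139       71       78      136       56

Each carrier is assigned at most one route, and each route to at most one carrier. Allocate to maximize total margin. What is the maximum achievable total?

Max total: $744k

Optimal: Talus→Route 5 ($129k), Pioneer→Route 1 ($134k), Flint→Route 2 ($116k), Nimbus→Route 3 ($120k), Apex→Route 4 ($136k), Quanta→Route 7 ($109k) — total 129+134+116+120+136+109 = $744k.
Column-greedy (each route in turn goes to its best remaining carrier) gives $721k, worse by 23.
Swapping Pioneer↔Apex (Pioneer→Route 4 $139k, Apex→Route 1 $121k) loses 10.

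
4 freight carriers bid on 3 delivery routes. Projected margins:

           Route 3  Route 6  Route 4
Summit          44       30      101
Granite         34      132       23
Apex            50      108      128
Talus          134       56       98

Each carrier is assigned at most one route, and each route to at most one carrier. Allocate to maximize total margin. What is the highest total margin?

Max total: $394k

Optimal: Talus→Route 3 ($134k), Granite→Route 6 ($132k), Apex→Route 4 ($128k) — total 134+132+128 = $394k.
Row-greedy (each carrier in turn takes its best remaining route) gives $283k, worse by 111.
Next-best assignment: Talus→Route 3, Granite→Route 6, Summit→Route 4 = $367k.
Every other assignment is strictly worse.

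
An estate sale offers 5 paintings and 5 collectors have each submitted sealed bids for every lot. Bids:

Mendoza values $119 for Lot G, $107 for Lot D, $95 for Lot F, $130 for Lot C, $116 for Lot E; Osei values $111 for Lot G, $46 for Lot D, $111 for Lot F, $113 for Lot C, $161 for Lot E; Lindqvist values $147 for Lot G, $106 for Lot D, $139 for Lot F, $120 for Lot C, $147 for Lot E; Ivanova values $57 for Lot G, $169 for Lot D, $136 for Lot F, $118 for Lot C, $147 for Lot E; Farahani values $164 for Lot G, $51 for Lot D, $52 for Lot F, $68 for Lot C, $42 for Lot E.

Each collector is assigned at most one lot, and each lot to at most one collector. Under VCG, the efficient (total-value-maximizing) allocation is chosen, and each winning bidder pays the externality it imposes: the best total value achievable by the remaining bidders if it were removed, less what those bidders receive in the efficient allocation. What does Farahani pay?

Efficient allocation: Mendoza→Lot C ($130), Osei→Lot E ($161), Lindqvist→Lot F ($139), Ivanova→Lot D ($169), Farahani→Lot G ($164); total welfare W = $763.
Farahani receives Lot G at value $164, so the others get W − 164 = $599.
Without Farahani: best allocation of the remaining 4 bidders over all 5 lots is Mendoza→Lot C ($130), Osei→Lot E ($161), Lindqvist→Lot G ($147), Ivanova→Lot D ($169), total $607.
VCG payment = (others' best without Farahani) − (others' welfare with Farahani) = 607 − 599 = $8.

Farahani pays $8.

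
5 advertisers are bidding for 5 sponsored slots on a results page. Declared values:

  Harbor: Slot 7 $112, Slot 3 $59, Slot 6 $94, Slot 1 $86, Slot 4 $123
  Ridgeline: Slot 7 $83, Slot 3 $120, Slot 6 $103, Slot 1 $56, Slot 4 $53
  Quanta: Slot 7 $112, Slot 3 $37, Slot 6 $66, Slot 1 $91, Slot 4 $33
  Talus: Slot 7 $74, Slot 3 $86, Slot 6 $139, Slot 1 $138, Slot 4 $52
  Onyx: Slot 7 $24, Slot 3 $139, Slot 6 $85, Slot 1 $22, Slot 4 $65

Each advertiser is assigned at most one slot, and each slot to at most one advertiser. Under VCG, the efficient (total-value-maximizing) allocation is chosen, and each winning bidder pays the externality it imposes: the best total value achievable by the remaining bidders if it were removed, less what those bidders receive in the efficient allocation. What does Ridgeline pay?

Ridgeline pays $1.

Efficient allocation: Harbor→Slot 4 ($123), Ridgeline→Slot 6 ($103), Quanta→Slot 7 ($112), Talus→Slot 1 ($138), Onyx→Slot 3 ($139); total welfare W = $615.
Ridgeline receives Slot 6 at value $103, so the others get W − 103 = $512.
Without Ridgeline: best allocation of the remaining 4 bidders over all 5 slots is Harbor→Slot 4 ($123), Quanta→Slot 7 ($112), Talus→Slot 6 ($139), Onyx→Slot 3 ($139), total $513.
VCG payment = (others' best without Ridgeline) − (others' welfare with Ridgeline) = 513 − 512 = $1.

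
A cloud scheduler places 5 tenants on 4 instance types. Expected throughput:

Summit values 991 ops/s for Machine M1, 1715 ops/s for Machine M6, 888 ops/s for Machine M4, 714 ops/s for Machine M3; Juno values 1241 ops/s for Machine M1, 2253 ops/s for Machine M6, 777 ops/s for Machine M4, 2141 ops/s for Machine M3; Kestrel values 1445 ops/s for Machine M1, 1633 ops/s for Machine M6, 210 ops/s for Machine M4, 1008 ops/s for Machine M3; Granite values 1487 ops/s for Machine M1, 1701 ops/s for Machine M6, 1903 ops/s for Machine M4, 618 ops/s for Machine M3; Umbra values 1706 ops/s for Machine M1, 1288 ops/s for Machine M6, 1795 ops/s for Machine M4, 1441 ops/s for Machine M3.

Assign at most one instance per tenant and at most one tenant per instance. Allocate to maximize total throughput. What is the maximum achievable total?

Optimal: Umbra→Machine M1 (1706 ops/s), Summit→Machine M6 (1715 ops/s), Granite→Machine M4 (1903 ops/s), Juno→Machine M3 (2141 ops/s) — total 1706+1715+1903+2141 = 7465 ops/s.
Row-greedy (each tenant in turn takes its best remaining instance) gives 7204 ops/s, worse by 261.
Next-best assignment: Umbra→Machine M1, Kestrel→Machine M6, Granite→Machine M4, Juno→Machine M3 = 7383 ops/s.

Maximum total: 7465 ops/s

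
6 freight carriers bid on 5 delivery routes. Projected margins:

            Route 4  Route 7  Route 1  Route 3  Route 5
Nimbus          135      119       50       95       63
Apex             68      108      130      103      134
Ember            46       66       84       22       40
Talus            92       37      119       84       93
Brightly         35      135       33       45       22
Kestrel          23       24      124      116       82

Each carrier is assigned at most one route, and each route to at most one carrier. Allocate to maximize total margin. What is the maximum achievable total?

This is a one-to-one assignment (maximum-weight bipartite matching).
Optimal: Nimbus→Route 4 ($135k), Brightly→Route 7 ($135k), Talus→Route 1 ($119k), Kestrel→Route 3 ($116k), Apex→Route 5 ($134k) — total 135+135+119+116+134 = $639k.
Row-greedy (each carrier in turn takes its best remaining route) gives $572k, worse by 67.
Swapping Talus↔Kestrel (Talus→Route 3 $84k, Kestrel→Route 1 $124k) loses 27.
Every other assignment is strictly worse.

Maximum total: $639k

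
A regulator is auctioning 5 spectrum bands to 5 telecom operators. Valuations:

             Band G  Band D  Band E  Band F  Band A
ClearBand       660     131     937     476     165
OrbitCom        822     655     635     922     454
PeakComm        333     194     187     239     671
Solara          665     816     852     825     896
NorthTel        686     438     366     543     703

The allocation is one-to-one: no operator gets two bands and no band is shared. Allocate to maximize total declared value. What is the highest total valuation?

Maximum total: $4032M

Treat this as an assignment problem: match each operator to one band.
Optimal: ClearBand→Band E ($937M), OrbitCom→Band F ($922M), PeakComm→Band A ($671M), Solara→Band D ($816M), NorthTel→Band G ($686M) — total 937+922+671+816+686 = $4032M.
Column-greedy (each band in turn goes to its best remaining operator) gives $3789M, worse by 243.
Swapping NorthTel↔ClearBand (NorthTel→Band E $366M, ClearBand→Band G $660M) loses 597.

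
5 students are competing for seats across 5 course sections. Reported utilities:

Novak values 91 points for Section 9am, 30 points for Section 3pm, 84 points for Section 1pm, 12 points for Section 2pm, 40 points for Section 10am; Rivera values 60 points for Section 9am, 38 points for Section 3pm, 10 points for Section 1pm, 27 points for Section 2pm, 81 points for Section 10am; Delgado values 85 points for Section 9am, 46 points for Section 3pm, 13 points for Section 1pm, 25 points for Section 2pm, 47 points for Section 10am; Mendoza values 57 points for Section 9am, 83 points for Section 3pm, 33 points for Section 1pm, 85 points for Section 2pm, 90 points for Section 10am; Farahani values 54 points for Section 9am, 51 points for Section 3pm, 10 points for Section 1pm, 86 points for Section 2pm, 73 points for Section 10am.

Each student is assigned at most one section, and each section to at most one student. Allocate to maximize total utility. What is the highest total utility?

Maximum total: 419 points

Optimal: Novak→Section 1pm (84 points), Rivera→Section 10am (81 points), Delgado→Section 9am (85 points), Mendoza→Section 3pm (83 points), Farahani→Section 2pm (86 points) — total 84+81+85+83+86 = 419 points.
Max-entry greedy (repeatedly take the single best remaining cell) gives 323 points, worse by 96.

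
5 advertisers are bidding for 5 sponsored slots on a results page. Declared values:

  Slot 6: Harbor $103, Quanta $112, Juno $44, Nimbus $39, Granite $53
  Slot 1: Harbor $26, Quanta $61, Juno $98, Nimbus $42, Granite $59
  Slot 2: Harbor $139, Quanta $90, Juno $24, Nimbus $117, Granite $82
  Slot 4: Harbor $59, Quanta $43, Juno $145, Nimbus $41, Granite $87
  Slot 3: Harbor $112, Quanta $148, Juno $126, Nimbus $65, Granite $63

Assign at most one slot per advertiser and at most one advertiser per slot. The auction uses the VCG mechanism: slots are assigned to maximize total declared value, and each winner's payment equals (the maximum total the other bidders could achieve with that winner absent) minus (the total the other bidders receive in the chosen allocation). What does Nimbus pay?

Nimbus pays $36.

Efficient allocation: Harbor→Slot 6 ($103), Quanta→Slot 3 ($148), Juno→Slot 4 ($145), Nimbus→Slot 2 ($117), Granite→Slot 1 ($59); total welfare W = $572.
Nimbus receives Slot 2 at value $117, so the others get W − 117 = $455.
Without Nimbus: best allocation of the remaining 4 bidders over all 5 slots is Harbor→Slot 2 ($139), Quanta→Slot 3 ($148), Juno→Slot 4 ($145), Granite→Slot 1 ($59), total $491.
VCG payment = (others' best without Nimbus) − (others' welfare with Nimbus) = 491 − 455 = $36.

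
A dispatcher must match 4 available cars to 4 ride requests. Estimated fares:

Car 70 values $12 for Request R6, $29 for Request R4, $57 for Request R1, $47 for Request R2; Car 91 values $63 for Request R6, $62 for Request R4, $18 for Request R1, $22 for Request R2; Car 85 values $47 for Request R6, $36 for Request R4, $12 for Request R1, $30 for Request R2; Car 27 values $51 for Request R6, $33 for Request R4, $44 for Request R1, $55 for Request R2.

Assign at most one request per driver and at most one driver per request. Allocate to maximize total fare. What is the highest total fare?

Treat this as an assignment problem: match each driver to one request.
Optimal: Car 70→Request R1 ($57), Car 91→Request R4 ($62), Car 85→Request R6 ($47), Car 27→Request R2 ($55) — total 57+62+47+55 = $221.
Column-greedy (each request in turn goes to its best remaining driver) gives $211, worse by 10.
Next-best assignment: Car 70→Request R1, Car 91→Request R6, Car 85→Request R4, Car 27→Request R2 = $211.
No other one-to-one assignment exceeds $221.

Max total: $221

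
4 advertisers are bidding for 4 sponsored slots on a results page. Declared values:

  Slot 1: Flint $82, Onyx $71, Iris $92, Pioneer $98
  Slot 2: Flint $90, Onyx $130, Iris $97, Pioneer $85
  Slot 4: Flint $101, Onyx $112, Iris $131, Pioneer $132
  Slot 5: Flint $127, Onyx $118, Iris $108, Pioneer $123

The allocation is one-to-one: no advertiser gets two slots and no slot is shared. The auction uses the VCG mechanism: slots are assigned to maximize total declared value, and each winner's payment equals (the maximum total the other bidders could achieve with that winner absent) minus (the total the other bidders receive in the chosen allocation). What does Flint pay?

Efficient allocation: Flint→Slot 5 ($127), Onyx→Slot 2 ($130), Iris→Slot 4 ($131), Pioneer→Slot 1 ($98); total welfare W = $486.
Flint receives Slot 5 at value $127, so the others get W − 127 = $359.
Without Flint: best allocation of the remaining 3 bidders over all 4 slots is Onyx→Slot 2 ($130), Iris→Slot 4 ($131), Pioneer→Slot 5 ($123), total $384.
VCG payment = (others' best without Flint) − (others' welfare with Flint) = 384 − 359 = $25.

Flint pays $25.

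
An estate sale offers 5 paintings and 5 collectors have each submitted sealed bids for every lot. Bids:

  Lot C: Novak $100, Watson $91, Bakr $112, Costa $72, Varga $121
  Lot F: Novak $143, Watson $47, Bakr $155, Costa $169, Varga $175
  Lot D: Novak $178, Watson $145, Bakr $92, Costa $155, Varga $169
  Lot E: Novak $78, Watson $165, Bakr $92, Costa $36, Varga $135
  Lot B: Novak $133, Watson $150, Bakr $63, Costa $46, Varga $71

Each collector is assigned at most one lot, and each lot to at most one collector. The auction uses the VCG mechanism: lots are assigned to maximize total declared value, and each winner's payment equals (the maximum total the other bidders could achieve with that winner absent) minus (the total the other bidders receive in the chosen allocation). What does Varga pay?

Varga pays $45.

Efficient allocation: Novak→Lot B ($133), Watson→Lot E ($165), Bakr→Lot C ($112), Costa→Lot F ($169), Varga→Lot D ($169); total welfare W = $748.
Varga receives Lot D at value $169, so the others get W − 169 = $579.
Without Varga: best allocation of the remaining 4 bidders over all 5 lots is Novak→Lot D ($178), Watson→Lot E ($165), Bakr→Lot C ($112), Costa→Lot F ($169), total $624.
VCG payment = (others' best without Varga) − (others' welfare with Varga) = 624 − 579 = $45.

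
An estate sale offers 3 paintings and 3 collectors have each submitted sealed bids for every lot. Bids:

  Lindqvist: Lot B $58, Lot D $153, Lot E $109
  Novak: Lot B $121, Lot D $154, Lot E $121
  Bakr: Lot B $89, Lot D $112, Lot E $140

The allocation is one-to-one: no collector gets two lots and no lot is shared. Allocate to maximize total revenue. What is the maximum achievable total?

This is a one-to-one assignment (maximum-weight bipartite matching).
Optimal: Lindqvist→Lot D ($153), Novak→Lot B ($121), Bakr→Lot E ($140) — total 153+121+140 = $414.
Max-entry greedy (repeatedly take the single best remaining cell) gives $352, worse by 62.
Next-best assignment: Lindqvist→Lot D, Novak→Lot E, Bakr→Lot B = $363.
No other one-to-one assignment exceeds $414.

Maximum total: $414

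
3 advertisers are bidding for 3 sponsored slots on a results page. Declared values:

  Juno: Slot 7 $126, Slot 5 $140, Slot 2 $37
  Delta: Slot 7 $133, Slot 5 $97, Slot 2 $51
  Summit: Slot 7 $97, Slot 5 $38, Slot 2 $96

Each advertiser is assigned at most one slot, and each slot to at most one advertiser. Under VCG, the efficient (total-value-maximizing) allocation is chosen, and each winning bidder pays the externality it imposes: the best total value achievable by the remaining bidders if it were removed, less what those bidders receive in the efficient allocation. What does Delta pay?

Efficient allocation: Juno→Slot 5 ($140), Delta→Slot 7 ($133), Summit→Slot 2 ($96); total welfare W = $369.
Delta receives Slot 7 at value $133, so the others get W − 133 = $236.
Without Delta: best allocation of the remaining 2 bidders over all 3 slots is Juno→Slot 5 ($140), Summit→Slot 7 ($97), total $237.
VCG payment = (others' best without Delta) − (others' welfare with Delta) = 237 − 236 = $1.

Delta pays $1.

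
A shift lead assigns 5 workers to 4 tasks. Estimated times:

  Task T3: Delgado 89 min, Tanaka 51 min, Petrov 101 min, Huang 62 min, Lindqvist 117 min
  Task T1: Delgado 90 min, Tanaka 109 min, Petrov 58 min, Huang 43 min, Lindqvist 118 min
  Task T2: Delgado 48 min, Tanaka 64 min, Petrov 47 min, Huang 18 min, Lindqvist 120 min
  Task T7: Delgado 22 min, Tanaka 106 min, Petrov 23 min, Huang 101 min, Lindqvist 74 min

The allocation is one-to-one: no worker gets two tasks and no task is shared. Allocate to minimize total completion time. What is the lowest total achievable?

This is a one-to-one assignment (minimum-cost bipartite matching).
Optimal: Tanaka→Task T3 (51 min), Petrov→Task T1 (58 min), Huang→Task T2 (18 min), Delgado→Task T7 (22 min) — total 51+58+18+22 = 149 min.
Column-greedy (each task in turn goes to its cheapest remaining worker) gives 163 min, worse by 14.
Next-best assignment: Tanaka→Task T3, Huang→Task T1, Petrov→Task T2, Delgado→Task T7 = 163 min.

Minimum total: 149 min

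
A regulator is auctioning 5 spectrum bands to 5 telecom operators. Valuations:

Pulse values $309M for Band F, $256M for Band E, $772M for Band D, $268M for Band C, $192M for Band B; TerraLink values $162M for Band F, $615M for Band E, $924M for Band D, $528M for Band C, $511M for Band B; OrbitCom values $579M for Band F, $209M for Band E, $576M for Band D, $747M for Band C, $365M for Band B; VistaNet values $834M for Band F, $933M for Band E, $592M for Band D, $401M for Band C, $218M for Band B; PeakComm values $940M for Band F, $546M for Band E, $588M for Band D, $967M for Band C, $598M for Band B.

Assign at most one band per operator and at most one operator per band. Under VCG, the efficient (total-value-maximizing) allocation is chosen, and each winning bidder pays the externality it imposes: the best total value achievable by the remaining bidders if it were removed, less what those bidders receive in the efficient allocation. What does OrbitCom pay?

Efficient allocation: Pulse→Band D ($772M), TerraLink→Band B ($511M), OrbitCom→Band C ($747M), VistaNet→Band E ($933M), PeakComm→Band F ($940M); total welfare W = $3903M.
OrbitCom receives Band C at value $747M, so the others get W − 747 = $3156M.
Without OrbitCom: best allocation of the remaining 4 bidders over all 5 bands is Pulse→Band D ($772M), TerraLink→Band E ($615M), VistaNet→Band F ($834M), PeakComm→Band C ($967M), total $3188M.
VCG payment = (others' best without OrbitCom) − (others' welfare with OrbitCom) = 3188 − 3156 = $32M.

OrbitCom pays $32M.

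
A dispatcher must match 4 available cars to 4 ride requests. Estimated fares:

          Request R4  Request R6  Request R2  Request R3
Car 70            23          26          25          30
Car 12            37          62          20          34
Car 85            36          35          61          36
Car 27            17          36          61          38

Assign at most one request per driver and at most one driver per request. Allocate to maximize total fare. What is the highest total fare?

Optimal: Car 70→Request R3 ($30), Car 12→Request R6 ($62), Car 85→Request R4 ($36), Car 27→Request R2 ($61) — total 30+62+36+61 = $189.
Max-entry greedy (repeatedly take the single best remaining cell) gives $184, worse by 5.
No other one-to-one assignment exceeds $189.

Maximum total: $189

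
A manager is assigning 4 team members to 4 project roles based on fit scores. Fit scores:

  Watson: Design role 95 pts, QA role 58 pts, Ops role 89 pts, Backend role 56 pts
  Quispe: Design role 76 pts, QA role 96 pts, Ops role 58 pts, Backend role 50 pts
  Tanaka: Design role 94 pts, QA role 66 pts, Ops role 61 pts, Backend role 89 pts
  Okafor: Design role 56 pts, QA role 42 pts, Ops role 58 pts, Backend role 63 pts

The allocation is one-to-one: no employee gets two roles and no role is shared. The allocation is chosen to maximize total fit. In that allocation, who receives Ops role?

Watson receives Ops role.

This is the linear assignment problem.
Optimal: Watson→Ops role (89 pts), Quispe→QA role (96 pts), Tanaka→Design role (94 pts), Okafor→Backend role (63 pts) — total 89+96+94+63 = 342 pts.
Max-entry greedy (repeatedly take the single best remaining cell) gives 338 pts, worse by 4.
Swapping Tanaka↔Okafor (Tanaka→Backend role 89 pts, Okafor→Design role 56 pts) loses 12.
Watson's own top role is Design role (95 pts), but forcing Watson→Design role and reassigning the rest optimally gives only 338 pts — worse by 4.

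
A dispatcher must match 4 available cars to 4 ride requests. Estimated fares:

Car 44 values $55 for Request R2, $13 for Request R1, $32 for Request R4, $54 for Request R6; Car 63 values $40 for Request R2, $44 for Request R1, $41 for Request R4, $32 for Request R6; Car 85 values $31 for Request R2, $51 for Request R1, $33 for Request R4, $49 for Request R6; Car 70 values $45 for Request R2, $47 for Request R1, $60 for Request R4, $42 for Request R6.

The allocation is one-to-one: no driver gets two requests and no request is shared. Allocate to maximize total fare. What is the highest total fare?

Maximum total: $208

Optimal: Car 44→Request R2 ($55), Car 63→Request R1 ($44), Car 85→Request R6 ($49), Car 70→Request R4 ($60) — total 55+44+49+60 = $208.
Next-best assignment: Car 44→Request R6, Car 63→Request R2, Car 85→Request R1, Car 70→Request R4 = $205.
No other one-to-one assignment exceeds $208.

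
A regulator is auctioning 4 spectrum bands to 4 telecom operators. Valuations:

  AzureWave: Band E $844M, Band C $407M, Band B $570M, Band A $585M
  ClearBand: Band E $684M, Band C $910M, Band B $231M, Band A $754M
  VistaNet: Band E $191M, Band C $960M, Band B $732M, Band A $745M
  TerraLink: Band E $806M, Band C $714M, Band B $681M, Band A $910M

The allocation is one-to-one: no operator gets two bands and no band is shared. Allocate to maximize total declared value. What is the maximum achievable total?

This is a one-to-one assignment (maximum-weight bipartite matching).
Optimal: AzureWave→Band E ($844M), ClearBand→Band C ($910M), VistaNet→Band B ($732M), TerraLink→Band A ($910M) — total 844+910+732+910 = $3396M.
Column-greedy (each band in turn goes to its best remaining operator) gives $3239M, worse by 157.
Swapping ClearBand↔AzureWave (ClearBand→Band E $684M, AzureWave→Band C $407M) loses 663.

Max total: $3396M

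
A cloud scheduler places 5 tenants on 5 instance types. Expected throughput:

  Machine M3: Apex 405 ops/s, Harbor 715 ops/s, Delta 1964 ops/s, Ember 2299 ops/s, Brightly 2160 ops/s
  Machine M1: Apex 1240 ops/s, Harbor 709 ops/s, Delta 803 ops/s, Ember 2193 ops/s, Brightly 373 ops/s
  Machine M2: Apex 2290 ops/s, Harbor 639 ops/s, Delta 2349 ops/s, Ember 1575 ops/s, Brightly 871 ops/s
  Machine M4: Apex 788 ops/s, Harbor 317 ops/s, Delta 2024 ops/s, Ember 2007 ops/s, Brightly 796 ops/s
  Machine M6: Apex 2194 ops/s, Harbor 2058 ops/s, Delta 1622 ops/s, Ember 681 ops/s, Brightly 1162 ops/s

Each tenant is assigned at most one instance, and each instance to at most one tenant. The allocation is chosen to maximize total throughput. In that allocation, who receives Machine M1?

Ember receives Machine M1.

Optimal: Apex→Machine M2 (2290 ops/s), Harbor→Machine M6 (2058 ops/s), Delta→Machine M4 (2024 ops/s), Ember→Machine M1 (2193 ops/s), Brightly→Machine M3 (2160 ops/s) — total 2290+2058+2024+2193+2160 = 10725 ops/s.
Row-greedy (each tenant in turn takes its best remaining instance) gives 9044 ops/s, worse by 1681.
Next-best assignment: Apex→Machine M1, Harbor→Machine M6, Delta→Machine M2, Ember→Machine M4, Brightly→Machine M3 = 9814 ops/s.
Swapping Ember↔Apex (Ember→Machine M2 1575 ops/s, Apex→Machine M1 1240 ops/s) loses 1668.
Every other assignment is strictly worse.
Ember's own top instance is Machine M3 (2299 ops/s), but forcing Ember→Machine M3 and reassigning the rest optimally gives only 9044 ops/s — worse by 1681.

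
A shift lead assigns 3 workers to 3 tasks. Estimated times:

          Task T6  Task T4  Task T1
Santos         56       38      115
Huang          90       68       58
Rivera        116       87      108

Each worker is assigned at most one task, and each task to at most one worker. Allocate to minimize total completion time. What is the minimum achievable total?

Optimal: Santos→Task T6 (56 min), Huang→Task T1 (58 min), Rivera→Task T4 (87 min) — total 56+58+87 = 201 min.
Row-greedy (each worker in turn takes its cheapest remaining task) gives 212 min, worse by 11.
Swapping Huang↔Santos (Huang→Task T6 90 min, Santos→Task T1 115 min) adds 91.

Min total: 201 min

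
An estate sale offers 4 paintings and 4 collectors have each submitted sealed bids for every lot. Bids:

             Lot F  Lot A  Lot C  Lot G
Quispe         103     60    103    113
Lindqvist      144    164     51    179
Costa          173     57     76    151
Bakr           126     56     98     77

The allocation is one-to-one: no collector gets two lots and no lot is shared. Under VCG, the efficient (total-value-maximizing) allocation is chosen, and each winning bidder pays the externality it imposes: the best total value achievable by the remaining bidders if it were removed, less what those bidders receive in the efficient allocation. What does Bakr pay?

Bakr pays $5.

Efficient allocation: Quispe→Lot G ($113), Lindqvist→Lot A ($164), Costa→Lot F ($173), Bakr→Lot C ($98); total welfare W = $548.
Bakr receives Lot C at value $98, so the others get W − 98 = $450.
Without Bakr: best allocation of the remaining 3 bidders over all 4 lots is Quispe→Lot C ($103), Lindqvist→Lot G ($179), Costa→Lot F ($173), total $455.
VCG payment = (others' best without Bakr) − (others' welfare with Bakr) = 455 − 450 = $5.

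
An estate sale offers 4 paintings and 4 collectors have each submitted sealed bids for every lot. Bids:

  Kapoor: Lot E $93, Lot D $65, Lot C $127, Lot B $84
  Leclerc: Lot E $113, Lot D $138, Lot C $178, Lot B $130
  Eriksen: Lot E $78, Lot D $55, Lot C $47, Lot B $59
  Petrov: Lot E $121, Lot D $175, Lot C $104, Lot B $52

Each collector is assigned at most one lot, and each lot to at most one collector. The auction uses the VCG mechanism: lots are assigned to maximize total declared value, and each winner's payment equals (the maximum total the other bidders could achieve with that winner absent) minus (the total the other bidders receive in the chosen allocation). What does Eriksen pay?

Efficient allocation: Kapoor→Lot B ($84), Leclerc→Lot C ($178), Eriksen→Lot E ($78), Petrov→Lot D ($175); total welfare W = $515.
Eriksen receives Lot E at value $78, so the others get W − 78 = $437.
Without Eriksen: best allocation of the remaining 3 bidders over all 4 lots is Kapoor→Lot E ($93), Leclerc→Lot C ($178), Petrov→Lot D ($175), total $446.
VCG payment = (others' best without Eriksen) − (others' welfare with Eriksen) = 446 − 437 = $9.

Eriksen pays $9.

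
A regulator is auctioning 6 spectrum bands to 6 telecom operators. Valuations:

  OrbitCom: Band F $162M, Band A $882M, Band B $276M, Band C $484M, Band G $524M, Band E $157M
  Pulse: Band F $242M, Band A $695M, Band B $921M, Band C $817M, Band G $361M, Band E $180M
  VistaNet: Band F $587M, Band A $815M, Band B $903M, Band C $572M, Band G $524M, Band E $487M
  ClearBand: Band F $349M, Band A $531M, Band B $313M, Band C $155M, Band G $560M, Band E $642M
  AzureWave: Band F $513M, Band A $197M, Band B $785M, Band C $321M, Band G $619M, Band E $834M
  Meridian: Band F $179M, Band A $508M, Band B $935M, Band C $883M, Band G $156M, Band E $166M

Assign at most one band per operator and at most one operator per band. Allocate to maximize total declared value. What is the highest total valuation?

Max total: $4667M

Optimal: OrbitCom→Band A ($882M), Pulse→Band B ($921M), VistaNet→Band F ($587M), ClearBand→Band G ($560M), AzureWave→Band E ($834M), Meridian→Band C ($883M) — total 882+921+587+560+834+883 = $4667M.
Max-entry greedy (repeatedly take the single best remaining cell) gives $4615M, worse by 52.
Next-best assignment: OrbitCom→Band A, Pulse→Band C, VistaNet→Band F, ClearBand→Band G, AzureWave→Band E, Meridian→Band B = $4615M.
Swapping OrbitCom↔VistaNet (OrbitCom→Band F $162M, VistaNet→Band A $815M) loses 492.
Every other assignment is strictly worse.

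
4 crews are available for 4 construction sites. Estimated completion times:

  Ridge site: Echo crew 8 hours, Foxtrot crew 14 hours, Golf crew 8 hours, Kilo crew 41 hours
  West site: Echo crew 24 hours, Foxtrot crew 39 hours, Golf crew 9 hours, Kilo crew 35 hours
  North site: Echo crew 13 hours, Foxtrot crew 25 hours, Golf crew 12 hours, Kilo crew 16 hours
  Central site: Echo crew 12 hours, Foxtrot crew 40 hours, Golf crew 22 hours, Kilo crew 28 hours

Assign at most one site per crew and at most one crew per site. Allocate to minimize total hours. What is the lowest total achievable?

Min total: 51 hours

This is a one-to-one assignment (minimum-cost bipartite matching).
Optimal: Echo crew→Central site (12 hours), Foxtrot crew→Ridge site (14 hours), Golf crew→West site (9 hours), Kilo crew→North site (16 hours) — total 12+14+9+16 = 51 hours.
Next-best assignment: Echo crew→North site, Foxtrot crew→Ridge site, Golf crew→West site, Kilo crew→Central site = 64 hours.
Every other assignment is strictly worse.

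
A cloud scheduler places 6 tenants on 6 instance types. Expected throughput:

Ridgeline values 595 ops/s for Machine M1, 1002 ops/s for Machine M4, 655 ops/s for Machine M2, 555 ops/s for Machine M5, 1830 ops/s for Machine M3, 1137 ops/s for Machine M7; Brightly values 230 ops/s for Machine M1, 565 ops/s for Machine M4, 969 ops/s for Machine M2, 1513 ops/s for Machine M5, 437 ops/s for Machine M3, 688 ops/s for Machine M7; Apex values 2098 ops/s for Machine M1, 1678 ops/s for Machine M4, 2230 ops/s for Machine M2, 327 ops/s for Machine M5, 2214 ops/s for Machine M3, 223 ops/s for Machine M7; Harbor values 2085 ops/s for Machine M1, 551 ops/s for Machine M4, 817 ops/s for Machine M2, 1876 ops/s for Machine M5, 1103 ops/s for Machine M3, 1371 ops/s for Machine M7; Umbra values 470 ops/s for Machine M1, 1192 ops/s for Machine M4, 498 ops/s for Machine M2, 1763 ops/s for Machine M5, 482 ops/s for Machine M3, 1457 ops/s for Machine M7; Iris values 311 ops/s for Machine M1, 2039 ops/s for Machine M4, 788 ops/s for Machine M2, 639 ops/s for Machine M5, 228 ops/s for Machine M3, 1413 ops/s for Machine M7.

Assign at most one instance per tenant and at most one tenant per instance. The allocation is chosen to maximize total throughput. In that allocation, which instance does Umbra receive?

Umbra receives Machine M7.

This is a one-to-one assignment (maximum-weight bipartite matching).
Optimal: Ridgeline→Machine M3 (1830 ops/s), Brightly→Machine M5 (1513 ops/s), Apex→Machine M2 (2230 ops/s), Harbor→Machine M1 (2085 ops/s), Umbra→Machine M7 (1457 ops/s), Iris→Machine M4 (2039 ops/s) — total 1830+1513+2230+2085+1457+2039 = 11154 ops/s.
Max-entry greedy (repeatedly take the single best remaining cell) gives 10635 ops/s, worse by 519.
Umbra's own top instance is Machine M5 (1763 ops/s), but forcing Umbra→Machine M5 and reassigning the rest optimally gives only 10635 ops/s — worse by 519.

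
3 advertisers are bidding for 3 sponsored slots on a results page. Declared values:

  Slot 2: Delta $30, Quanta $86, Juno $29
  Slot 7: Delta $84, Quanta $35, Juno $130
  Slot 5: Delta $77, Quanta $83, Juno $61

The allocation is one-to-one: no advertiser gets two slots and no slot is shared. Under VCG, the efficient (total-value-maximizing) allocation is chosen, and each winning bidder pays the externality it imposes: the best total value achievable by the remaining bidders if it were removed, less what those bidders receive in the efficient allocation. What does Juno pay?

Juno pays $7.

Efficient allocation: Delta→Slot 5 ($77), Quanta→Slot 2 ($86), Juno→Slot 7 ($130); total welfare W = $293.
Juno receives Slot 7 at value $130, so the others get W − 130 = $163.
Without Juno: best allocation of the remaining 2 bidders over all 3 slots is Delta→Slot 7 ($84), Quanta→Slot 2 ($86), total $170.
VCG payment = (others' best without Juno) − (others' welfare with Juno) = 170 − 163 = $7.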